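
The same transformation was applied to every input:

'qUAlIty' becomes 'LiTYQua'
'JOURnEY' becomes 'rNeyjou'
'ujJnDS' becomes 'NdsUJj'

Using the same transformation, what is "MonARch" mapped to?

In each case the input is transformed by: move the first 3 characters to the end (rotate left by 3), then flip the case of every letter.
"MonARch" → "ARchMon" → "arCHmON".

arCHmON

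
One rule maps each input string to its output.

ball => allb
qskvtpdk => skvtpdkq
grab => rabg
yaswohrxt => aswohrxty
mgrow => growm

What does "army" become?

rmya

The rule is to move the first character to the end.
So "army" becomes "rmya".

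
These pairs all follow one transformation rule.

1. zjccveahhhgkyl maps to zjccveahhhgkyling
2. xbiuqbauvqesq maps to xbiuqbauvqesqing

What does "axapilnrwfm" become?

Looking at the pairs, the operation is to append "ing".
Applying that to "axapilnrwfm" gives "axapilnrwfming".

axapilnrwfming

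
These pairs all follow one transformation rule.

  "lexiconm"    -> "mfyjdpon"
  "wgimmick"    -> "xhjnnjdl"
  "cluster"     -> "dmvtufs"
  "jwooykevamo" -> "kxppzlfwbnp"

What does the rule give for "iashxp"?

jbtiyq

The rule is to shift every letter 1 place forward in the alphabet (wrapping around).
Doing the same to "iashxp": "jbtiyq".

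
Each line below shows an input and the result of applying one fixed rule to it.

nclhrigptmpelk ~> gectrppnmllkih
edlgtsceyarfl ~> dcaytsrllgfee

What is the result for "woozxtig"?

The pattern: sort the characters into reverse alphabetical order, then move the last 3 characters to the front (rotate right by 3).
Starting from "woozxtig": after the first operation, "zxwtooig"; after the second, "oigzxwto".

oigzxwto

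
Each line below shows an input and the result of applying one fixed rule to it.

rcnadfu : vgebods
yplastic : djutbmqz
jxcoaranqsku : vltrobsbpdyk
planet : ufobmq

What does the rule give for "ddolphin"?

ojiqmpee

The transformation: reverse the string, then shift every letter 1 place forward in the alphabet (wrapping around).
For "ddolphin", step one produces "nihplodd"; step two turns that into "ojiqmpee".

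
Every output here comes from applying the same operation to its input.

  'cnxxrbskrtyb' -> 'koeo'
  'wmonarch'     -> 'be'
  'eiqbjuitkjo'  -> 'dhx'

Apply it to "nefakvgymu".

In each case the input is transformed by: shift every letter 13 places forward in the alphabet (wrapping around) — i.e. ROT13, then keep one character in every 3, starting at position 3 (positions 3rd, 6th, 9th, ...).
Working it through for "nefakvgymu": intermediate "arsnxitlzh", final "siz".

siz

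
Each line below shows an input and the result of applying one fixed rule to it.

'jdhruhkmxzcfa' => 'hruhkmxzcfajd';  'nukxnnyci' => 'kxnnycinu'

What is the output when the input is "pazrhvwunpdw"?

Each output is the input with this applied: move the first 2 characters to the end (rotate left by 2).
Applying that to "pazrhvwunpdw" gives "zrhvwunpdwpa".

zrhvwunpdwpa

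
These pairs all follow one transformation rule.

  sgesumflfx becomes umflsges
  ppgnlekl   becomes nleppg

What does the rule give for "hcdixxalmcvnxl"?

In each case the input is transformed by: delete the last 2 characters, then swap the front and back halves of the string.
"hcdixxalmcvnxl" → "hcdixxalmcvn" → "almcvnhcdixx".

almcvnhcdixx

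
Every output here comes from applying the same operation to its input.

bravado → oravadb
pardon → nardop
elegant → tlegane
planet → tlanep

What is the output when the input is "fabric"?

The rule is to swap the first and last characters.
On "fabric" that produces "cabrif".

cabrif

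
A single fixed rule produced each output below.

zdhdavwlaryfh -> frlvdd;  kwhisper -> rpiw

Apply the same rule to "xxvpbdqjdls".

ljdpx

The transformation: keep every other character starting from the second (positions 2nd, 4th, 6th, ...), then reverse the string.
So "xxvpbdqjdls" becomes "ljdpx".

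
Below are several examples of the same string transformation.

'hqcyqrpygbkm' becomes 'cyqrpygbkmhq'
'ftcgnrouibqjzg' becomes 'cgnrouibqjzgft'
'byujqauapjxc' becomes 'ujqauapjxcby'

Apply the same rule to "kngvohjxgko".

gvohjxgkokn

What's happening: move the first 2 characters to the end (rotate left by 2).
"kngvohjxgko" → "gvohjxgkokn".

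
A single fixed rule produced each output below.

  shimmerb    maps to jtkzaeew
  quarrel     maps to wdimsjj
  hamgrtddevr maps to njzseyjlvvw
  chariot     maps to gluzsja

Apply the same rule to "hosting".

What's happening: shift every letter 8 places backward in the alphabet (wrapping around), then move the last 2 characters to the front (rotate right by 2).
Starting from "hosting": after the first operation, "zgklafy"; after the second, "fyzgkla".
(Check on "hamgrtddevr": → "zseyjlvvwnj" → "njzseyjlvvw" ✓)

fyzgkla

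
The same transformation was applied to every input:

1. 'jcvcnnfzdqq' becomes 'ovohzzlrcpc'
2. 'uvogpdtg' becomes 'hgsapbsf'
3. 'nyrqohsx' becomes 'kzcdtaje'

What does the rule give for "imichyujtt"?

yuouktvgff

What's happening: swap each adjacent pair of characters (1↔2, 3↔4, ...), then shift every letter 12 places forward in the alphabet (wrapping around).
On "imichyujtt": the first step gives "miciyhjutt", and the second then gives "yuouktvgff".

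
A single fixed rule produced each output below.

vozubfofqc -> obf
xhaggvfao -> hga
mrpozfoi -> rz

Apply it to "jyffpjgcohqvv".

Looking at the pairs, the operation is to delete the last character, then keep one character in every 3, starting at position 2 (positions 2nd, 5th, 8th, ...).
On "jyffpjgcohqvv": the first step gives "jyffpjgcohqv", and the second then gives "ypcq".

ypcq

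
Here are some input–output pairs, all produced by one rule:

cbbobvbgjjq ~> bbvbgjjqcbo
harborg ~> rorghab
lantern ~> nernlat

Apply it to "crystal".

Each output is the input with this applied: move the first 3 characters to the end (rotate left by 3), then swap the first and last characters.
Applying both steps to "crystal": "stalcry", then "ytalcrs".
(Check on "lantern": → "ternlan" → "nernlat" ✓)

ytalcrs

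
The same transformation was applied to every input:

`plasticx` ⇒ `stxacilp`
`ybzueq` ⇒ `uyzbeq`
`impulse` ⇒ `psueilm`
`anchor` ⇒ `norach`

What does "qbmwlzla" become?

qwzabllm

Each output is the input with this applied: sort the characters into alphabetical order, then move the last 3 characters to the front (rotate right by 3).
"qbmwlzla" → "abllmqwz" → "qwzabllm".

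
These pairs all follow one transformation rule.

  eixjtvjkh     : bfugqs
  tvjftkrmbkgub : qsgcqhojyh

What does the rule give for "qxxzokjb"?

nuuwl

The rule is to shift every letter 3 places backward in the alphabet (wrapping around), then delete the last 3 characters.
Starting from "qxxzokjb": after the first operation, "nuuwlhgy"; after the second, "nuuwl".
(Check on "eixjtvjkh": → "bfugqsghe" → "bfugqs" ✓)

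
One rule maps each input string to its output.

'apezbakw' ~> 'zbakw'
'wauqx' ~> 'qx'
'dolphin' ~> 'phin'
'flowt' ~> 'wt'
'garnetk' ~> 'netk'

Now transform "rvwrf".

rf

In each case the input is transformed by: delete the first 3 characters.
Applying that to "rvwrf" gives "rf".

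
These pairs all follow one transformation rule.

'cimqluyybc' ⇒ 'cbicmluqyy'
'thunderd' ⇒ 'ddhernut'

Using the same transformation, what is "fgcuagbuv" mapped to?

Rule — sort the characters into alphabetical order, then swap each adjacent pair of characters (1↔2, 3↔4, ...).
On "fgcuagbuv": the first step gives "abcfgguuv", and the second then gives "bafcgguuv".

bafcgguuv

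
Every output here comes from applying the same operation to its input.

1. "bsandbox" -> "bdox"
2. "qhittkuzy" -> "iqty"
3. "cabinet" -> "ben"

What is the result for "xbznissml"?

In each case the input is transformed by: sort the characters into alphabetical order, then keep every other character starting from the second (positions 2nd, 4th, 6th, ...).
Applying that to "xbznissml" gives "imsx".

imsx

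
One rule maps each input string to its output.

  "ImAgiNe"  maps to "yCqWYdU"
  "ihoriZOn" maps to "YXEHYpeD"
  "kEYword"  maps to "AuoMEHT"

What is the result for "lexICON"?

The pattern: shift every letter 10 places backward in the alphabet (wrapping around), then flip the case of every letter.
On "lexICON": the first step gives "bunYSED", and the second then gives "BUNysed".

BUNysed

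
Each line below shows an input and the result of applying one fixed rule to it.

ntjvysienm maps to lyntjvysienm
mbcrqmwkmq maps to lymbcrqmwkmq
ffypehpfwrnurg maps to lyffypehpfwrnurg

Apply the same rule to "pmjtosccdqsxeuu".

Rule — prepend "ly".
Doing the same to "pmjtosccdqsxeuu": "lypmjtosccdqsxeuu".

lypmjtosccdqsxeuu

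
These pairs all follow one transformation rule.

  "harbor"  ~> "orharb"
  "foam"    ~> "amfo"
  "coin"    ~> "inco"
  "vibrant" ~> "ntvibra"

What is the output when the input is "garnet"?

The pattern: move the last 2 characters to the front (rotate right by 2).
Doing the same to "garnet": "etgarn".

etgarn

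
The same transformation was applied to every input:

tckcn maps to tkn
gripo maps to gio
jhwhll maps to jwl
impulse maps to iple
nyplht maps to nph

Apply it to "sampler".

smlr

What's happening: keep every other character starting from the first (positions 1st, 3rd, 5th, ...).
Doing the same to "sampler": "smlr".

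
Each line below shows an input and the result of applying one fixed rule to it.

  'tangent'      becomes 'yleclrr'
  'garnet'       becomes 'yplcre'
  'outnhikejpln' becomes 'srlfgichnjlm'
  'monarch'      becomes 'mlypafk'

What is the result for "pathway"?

In each case the input is transformed by: shift every letter 2 places backward in the alphabet (wrapping around), then move the first character to the end.
Working it through for "pathway": intermediate "nyrfuyw", final "yrfuywn".

yrfuywn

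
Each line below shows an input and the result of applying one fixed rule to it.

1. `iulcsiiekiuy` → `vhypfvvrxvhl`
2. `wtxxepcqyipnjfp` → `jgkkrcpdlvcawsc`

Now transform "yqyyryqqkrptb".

What's happening: shift every letter 13 places forward in the alphabet (wrapping around) — i.e. ROT13.
Applying that to "yqyyryqqkrptb" gives "ldllelddxecgo".

ldllelddxecgo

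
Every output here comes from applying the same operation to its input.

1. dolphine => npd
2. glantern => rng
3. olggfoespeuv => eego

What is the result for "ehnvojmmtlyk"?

lmve

The pattern: keep one character in every 3, starting at position 1 (positions 1st, 4th, 7th, ...), then reverse the string.
So "ehnvojmmtlyk" becomes "lmve".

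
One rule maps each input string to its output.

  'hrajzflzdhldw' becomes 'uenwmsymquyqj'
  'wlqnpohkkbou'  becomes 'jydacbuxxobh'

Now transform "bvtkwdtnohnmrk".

oigxjqgabuazex

In each case the input is transformed by: shift every letter 13 places forward in the alphabet (wrapping around) — i.e. ROT13.
On "bvtkwdtnohnmrk" that produces "oigxjqgabuazex".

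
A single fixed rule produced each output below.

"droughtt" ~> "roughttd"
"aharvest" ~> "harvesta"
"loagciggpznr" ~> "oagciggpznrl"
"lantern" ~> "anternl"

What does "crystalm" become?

The pattern: move the first character to the end.
"crystalm" → "rystalmc".

rystalmc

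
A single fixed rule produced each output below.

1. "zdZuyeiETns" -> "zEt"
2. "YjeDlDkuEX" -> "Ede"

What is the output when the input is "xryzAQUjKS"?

Yqk

The transformation: keep one character in every 3, starting at position 3 (positions 3rd, 6th, 9th, ...), then flip the case of every letter.
For "xryzAQUjKS", step one produces "yQK"; step two turns that into "Yqk".
(Check on "YjeDlDkuEX": → "eDE" → "Ede" ✓)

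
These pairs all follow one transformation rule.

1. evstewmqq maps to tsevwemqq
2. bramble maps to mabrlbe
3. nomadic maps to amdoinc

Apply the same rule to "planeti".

The rule is to move the first 3 characters to the end (rotate left by 3), then take characters alternately from the front and the back (1st, last, 2nd, 2nd-last, ...).
Starting from "planeti": after the first operation, "netipla"; after the second, "naeltpi".

naeltpi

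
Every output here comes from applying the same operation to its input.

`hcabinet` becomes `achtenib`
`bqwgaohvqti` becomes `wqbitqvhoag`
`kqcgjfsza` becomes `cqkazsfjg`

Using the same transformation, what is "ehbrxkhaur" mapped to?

In each case the input is transformed by: reverse the string, then move the last 3 characters to the front (rotate right by 3).
On "ehbrxkhaur": the first step gives "ruahkxrbhe", and the second then gives "bheruahkxr".

bheruahkxr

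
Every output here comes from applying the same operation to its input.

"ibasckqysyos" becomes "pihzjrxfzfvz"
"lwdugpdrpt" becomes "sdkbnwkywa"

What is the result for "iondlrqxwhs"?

pvuksyxedoz

The rule is to shift every letter 7 places forward in the alphabet (wrapping around).
So "iondlrqxwhs" becomes "pvuksyxedoz".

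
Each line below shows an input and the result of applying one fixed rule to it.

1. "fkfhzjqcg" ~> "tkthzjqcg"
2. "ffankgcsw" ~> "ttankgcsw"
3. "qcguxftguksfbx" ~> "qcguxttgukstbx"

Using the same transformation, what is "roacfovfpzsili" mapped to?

Looking at the pairs, the operation is to replace every "f" with "t".
Applying that to "roacfovfpzsili" gives "roactovtpzsili".

roactovtpzsili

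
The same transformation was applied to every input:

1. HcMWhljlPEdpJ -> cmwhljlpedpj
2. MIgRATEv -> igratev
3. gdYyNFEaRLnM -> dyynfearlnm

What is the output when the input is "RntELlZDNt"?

What's happening: delete the first character, then convert every letter to lowercase.
For "RntELlZDNt", step one produces "ntELlZDNt"; step two turns that into "ntellzdnt".
(Check on "MIgRATEv": → "IgRATEv" → "igratev" ✓)

ntellzdnt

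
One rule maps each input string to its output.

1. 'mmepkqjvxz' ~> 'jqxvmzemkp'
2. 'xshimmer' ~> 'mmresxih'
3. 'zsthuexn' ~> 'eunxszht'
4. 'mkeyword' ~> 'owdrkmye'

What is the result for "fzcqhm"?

hqfmcz

Each output is the input with this applied: swap the front and back halves of the string, then swap each adjacent pair of characters (1↔2, 3↔4, ...).
Working it through for "fzcqhm": intermediate "qhmfzc", final "hqfmcz".
(Check on "mkeyword": → "wordmkey" → "owdrkmye" ✓)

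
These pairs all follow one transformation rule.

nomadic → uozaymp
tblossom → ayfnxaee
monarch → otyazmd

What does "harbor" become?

The transformation: shift every letter 12 places forward in the alphabet (wrapping around), then move the last 2 characters to the front (rotate right by 2).
Starting from "harbor": after the first operation, "tmdnad"; after the second, "adtmdn".

adtmdn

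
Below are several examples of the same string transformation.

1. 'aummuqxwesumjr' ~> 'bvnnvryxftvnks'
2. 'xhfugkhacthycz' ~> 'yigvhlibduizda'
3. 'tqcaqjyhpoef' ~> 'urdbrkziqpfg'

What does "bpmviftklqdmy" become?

Rule — shift every letter 1 place forward in the alphabet (wrapping around).
Applying that to "bpmviftklqdmy" gives "cqnwjgulmrenz".

cqnwjgulmrenz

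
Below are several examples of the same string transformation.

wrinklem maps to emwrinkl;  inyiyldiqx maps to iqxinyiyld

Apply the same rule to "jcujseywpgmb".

The transformation: move the first 2 characters to the end (rotate left by 2), then swap the front and back halves of the string.
"jcujseywpgmb" → "ujseywpgmbjc" → "pgmbjcujseyw".

pgmbjcujseyw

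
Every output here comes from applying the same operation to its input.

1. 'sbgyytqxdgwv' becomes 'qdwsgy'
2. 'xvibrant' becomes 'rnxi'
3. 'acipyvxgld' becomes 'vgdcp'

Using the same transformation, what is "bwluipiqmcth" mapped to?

imtbli

Each output is the input with this applied: swap the front and back halves of the string, then keep every other character starting from the first (positions 1st, 3rd, 5th, ...).
Working it through for "bwluipiqmcth": intermediate "iqmcthbwluip", final "imtbli".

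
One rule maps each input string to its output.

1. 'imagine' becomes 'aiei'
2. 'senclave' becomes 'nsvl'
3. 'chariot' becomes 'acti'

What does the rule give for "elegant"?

What's happening: keep every other character starting from the first (positions 1st, 3rd, 5th, ...), then swap each adjacent pair of characters (1↔2, 3↔4, ...).
For "elegant" the result is "eeta".

eeta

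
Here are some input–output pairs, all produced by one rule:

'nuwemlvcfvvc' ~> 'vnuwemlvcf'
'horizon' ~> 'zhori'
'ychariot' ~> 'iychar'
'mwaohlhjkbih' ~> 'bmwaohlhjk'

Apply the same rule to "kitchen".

hkitc

Looking at the pairs, the operation is to delete the last 2 characters, then move the last character to the front.
Applying both steps to "kitchen": "kitch", then "hkitc".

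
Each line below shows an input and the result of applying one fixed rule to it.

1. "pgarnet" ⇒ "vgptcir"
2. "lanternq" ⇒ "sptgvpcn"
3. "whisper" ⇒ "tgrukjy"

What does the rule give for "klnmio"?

qkopnm

The rule is to shift every letter 2 places forward in the alphabet (wrapping around), then reverse the string.
Starting from "klnmio": after the first operation, "mnpokq"; after the second, "qkopnm".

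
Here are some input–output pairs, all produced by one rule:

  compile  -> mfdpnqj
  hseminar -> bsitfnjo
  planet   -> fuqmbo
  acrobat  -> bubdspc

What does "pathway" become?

The rule is to move the last 2 characters to the front (rotate right by 2), then shift every letter 1 place forward in the alphabet (wrapping around).
For "pathway", step one produces "aypathw"; step two turns that into "bzqbuix".

bzqbuix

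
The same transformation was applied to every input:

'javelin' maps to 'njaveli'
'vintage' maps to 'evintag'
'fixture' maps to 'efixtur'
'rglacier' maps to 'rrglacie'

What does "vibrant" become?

tvibran

The transformation: move the last character to the front.
So "vibrant" becomes "tvibran".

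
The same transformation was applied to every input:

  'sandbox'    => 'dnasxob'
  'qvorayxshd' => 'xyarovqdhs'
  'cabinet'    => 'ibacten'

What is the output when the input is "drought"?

uordthg

Each output is the input with this applied: reverse the string, then move the first 3 characters to the end (rotate left by 3).
Doing the same to "drought": "uordthg".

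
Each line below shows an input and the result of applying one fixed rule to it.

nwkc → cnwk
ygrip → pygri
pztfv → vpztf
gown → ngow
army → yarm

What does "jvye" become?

ejvy

Each output is the input with this applied: move the last character to the front.
So "jvye" becomes "ejvy".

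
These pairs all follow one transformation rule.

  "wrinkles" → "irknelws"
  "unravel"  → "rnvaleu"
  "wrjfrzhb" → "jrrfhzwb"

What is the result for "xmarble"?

ambrelx

Rule — move the first character to the end, then swap each adjacent pair of characters (1↔2, 3↔4, ...).
So "xmarble" becomes "ambrelx".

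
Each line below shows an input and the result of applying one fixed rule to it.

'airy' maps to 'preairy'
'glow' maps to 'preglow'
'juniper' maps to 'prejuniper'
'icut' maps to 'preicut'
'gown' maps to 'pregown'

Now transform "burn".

The transformation: prepend "pre".
Applying that to "burn" gives "preburn".

preburn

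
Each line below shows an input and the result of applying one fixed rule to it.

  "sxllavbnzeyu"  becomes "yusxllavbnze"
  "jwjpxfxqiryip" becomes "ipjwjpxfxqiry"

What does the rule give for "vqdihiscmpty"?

tyvqdihiscmp

What's happening: move the last 2 characters to the front (rotate right by 2).
So "vqdihiscmpty" becomes "tyvqdihiscmp".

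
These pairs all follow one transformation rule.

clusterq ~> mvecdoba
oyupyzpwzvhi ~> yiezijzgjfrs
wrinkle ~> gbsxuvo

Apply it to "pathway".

zkdrgki

The pattern: shift every letter 10 places forward in the alphabet (wrapping around).
Doing the same to "pathway": "zkdrgki".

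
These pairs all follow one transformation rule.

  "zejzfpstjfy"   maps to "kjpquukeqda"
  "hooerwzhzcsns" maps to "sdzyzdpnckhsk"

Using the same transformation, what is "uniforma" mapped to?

The transformation: take characters alternately from the front and the back (1st, last, 2nd, 2nd-last, ...), then shift every letter 11 places forward in the alphabet (wrapping around).
For "uniforma", step one produces "uanmirfo"; step two turns that into "flyxtcqz".
(Check on "zejzfpstjfy": → "zyefjjztfsp" → "kjpquukeqda" ✓)

flyxtcqz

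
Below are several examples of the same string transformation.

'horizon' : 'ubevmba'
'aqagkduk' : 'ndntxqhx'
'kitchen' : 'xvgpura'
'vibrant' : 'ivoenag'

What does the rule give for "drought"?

Looking at the pairs, the operation is to shift every letter 13 places forward in the alphabet (wrapping around) — i.e. ROT13.
So "drought" becomes "qebhtug".

qebhtug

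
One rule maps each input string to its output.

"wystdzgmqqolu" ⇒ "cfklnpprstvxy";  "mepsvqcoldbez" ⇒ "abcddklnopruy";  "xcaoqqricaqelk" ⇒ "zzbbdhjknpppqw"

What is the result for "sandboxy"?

Looking at the pairs, the operation is to sort the characters into alphabetical order, then shift every letter 1 place backward in the alphabet (wrapping around).
Working it through for "sandboxy": intermediate "abdnosxy", final "zacmnrwx".

zacmnrwx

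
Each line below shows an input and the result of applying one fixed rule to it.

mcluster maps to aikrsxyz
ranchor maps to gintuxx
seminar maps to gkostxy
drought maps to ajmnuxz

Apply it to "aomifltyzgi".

Rule — shift every letter 6 places forward in the alphabet (wrapping around), then sort the characters into alphabetical order.
For "aomifltyzgi", step one produces "gusolrzefmo"; step two turns that into "efglmoorsuz".

efglmoorsuz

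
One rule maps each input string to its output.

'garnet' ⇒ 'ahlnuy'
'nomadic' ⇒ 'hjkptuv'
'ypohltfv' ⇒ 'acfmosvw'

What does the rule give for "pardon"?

The rule is to shift every letter 7 places forward in the alphabet (wrapping around), then sort the characters into alphabetical order.
On "pardon": the first step gives "whykvu", and the second then gives "hkuvwy".

hkuvwy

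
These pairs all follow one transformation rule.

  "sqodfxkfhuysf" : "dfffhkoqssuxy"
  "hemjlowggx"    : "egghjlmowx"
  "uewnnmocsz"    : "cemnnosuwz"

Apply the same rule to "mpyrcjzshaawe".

aacehjmprswyz

Each output is the input with this applied: sort the characters into alphabetical order.
So "mpyrcjzshaawe" becomes "aacehjmprswyz".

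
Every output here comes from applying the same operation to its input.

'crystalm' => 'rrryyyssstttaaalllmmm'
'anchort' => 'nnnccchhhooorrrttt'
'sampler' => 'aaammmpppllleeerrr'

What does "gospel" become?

ooossspppeeelll

The rule is to delete the first character, then repeat every character 3 times.
"gospel" → "ospel" → "ooossspppeeelll".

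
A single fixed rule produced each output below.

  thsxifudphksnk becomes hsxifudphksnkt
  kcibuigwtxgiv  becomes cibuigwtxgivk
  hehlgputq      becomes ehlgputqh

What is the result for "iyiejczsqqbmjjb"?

yiejczsqqbmjjbi

What's happening: move the first character to the end.
Applying that to "iyiejczsqqbmjjb" gives "yiejczsqqbmjjbi".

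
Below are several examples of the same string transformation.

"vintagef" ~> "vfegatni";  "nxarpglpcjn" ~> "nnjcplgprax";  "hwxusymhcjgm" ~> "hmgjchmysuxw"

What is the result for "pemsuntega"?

The rule is to move the first character to the end, then reverse the string.
Starting from "pemsuntega": after the first operation, "emsuntegap"; after the second, "pagetnusme".

pagetnusme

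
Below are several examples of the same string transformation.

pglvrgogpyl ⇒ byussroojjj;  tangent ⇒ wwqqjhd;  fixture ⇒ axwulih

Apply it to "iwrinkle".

The pattern: sort the characters into reverse alphabetical order, then shift every letter 3 places forward in the alphabet (wrapping around).
On "iwrinkle" that produces "zuqonllh".

zuqonllh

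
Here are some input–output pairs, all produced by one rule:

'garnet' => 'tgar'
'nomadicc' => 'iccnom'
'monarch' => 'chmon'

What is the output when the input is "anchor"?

ranc

Looking at the pairs, the operation is to move the first 3 characters to the end (rotate left by 3), then delete the first 2 characters.
So "anchor" becomes "ranc".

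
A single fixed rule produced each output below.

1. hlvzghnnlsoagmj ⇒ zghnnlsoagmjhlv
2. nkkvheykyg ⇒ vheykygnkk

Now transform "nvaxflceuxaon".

xflceuxaonnva

The pattern: move the first 3 characters to the end (rotate left by 3).
Doing the same to "nvaxflceuxaon": "xflceuxaonnva".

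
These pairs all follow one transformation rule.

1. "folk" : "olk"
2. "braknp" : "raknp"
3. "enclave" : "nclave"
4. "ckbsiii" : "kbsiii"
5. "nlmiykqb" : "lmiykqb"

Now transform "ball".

all

Rule — delete the first character.
On "ball" that produces "all".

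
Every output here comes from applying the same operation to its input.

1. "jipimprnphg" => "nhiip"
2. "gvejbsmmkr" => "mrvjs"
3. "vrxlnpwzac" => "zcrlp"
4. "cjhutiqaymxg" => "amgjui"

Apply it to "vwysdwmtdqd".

In each case the input is transformed by: keep every other character starting from the second (positions 2nd, 4th, 6th, ...), then move the first 3 characters to the end (rotate left by 3).
For "vwysdwmtdqd", step one produces "wswtq"; step two turns that into "tqwsw".

tqwsw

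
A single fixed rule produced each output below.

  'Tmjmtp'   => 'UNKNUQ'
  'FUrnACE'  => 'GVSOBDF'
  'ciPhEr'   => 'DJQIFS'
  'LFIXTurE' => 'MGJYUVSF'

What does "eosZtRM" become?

FPTAUSN

Each output is the input with this applied: shift every letter 1 place forward in the alphabet (wrapping around), then convert every letter to uppercase.
For "eosZtRM", step one produces "fptAuSN"; step two turns that into "FPTAUSN".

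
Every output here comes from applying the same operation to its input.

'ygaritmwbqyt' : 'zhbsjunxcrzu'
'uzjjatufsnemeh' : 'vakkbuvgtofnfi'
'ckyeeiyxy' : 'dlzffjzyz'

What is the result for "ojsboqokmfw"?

The rule is to shift every letter 1 place forward in the alphabet (wrapping around).
Doing the same to "ojsboqokmfw": "pktcprplngx".

pktcprplngx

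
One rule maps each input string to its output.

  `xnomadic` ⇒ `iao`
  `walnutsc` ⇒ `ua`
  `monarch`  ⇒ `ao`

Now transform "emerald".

What's happening: reverse the string, then keep only the vowels.
On "emerald": the first step gives "dlareme", and the second then gives "aee".

aee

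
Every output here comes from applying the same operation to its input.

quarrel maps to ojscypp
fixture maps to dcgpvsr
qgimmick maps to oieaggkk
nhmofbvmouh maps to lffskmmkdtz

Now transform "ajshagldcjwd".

ybhuqhfaybej

The pattern: take characters alternately from the front and the back (1st, last, 2nd, 2nd-last, ...), then shift every letter 2 places backward in the alphabet (wrapping around).
Starting from "ajshagldcjwd": after the first operation, "adjwsjhcadgl"; after the second, "ybhuqhfaybej".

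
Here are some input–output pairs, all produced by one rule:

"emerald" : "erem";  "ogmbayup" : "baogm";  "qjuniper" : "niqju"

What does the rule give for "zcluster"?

The transformation: delete the last 3 characters, then move the last 2 characters to the front (rotate right by 2).
Starting from "zcluster": after the first operation, "zclus"; after the second, "uszcl".

uszcl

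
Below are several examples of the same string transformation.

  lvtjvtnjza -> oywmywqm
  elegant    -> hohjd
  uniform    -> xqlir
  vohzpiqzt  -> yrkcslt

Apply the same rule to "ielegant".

lhohjd

The pattern: delete the last 2 characters, then shift every letter 3 places forward in the alphabet (wrapping around).
So "ielegant" becomes "lhohjd".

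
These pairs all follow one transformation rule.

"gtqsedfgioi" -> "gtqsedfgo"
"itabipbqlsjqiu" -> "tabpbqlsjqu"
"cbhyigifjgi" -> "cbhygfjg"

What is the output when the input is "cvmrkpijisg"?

What's happening: remove every "i".
For "cvmrkpijisg" the result is "cvmrkpjsg".

cvmrkpjsg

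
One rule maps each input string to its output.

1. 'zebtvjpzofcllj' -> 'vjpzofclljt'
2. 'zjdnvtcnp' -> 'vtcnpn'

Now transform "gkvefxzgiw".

The pattern: delete the first 3 characters, then move the first character to the end.
"gkvefxzgiw" → "efxzgiw" → "fxzgiwe".

fxzgiwe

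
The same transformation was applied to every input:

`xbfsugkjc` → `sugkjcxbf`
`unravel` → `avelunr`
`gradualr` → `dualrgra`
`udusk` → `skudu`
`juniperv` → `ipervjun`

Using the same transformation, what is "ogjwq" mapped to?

Looking at the pairs, the operation is to move the first 3 characters to the end (rotate left by 3).
For "ogjwq" the result is "wqogj".

wqogj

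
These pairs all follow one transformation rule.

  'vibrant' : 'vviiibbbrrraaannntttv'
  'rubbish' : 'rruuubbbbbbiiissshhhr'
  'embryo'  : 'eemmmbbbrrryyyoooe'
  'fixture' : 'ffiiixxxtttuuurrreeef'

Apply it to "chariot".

cchhhaaarrriiioootttc

In each case the input is transformed by: repeat every character 3 times, then move the first character to the end.
Applying that to "chariot" gives "cchhhaaarrriiioootttc".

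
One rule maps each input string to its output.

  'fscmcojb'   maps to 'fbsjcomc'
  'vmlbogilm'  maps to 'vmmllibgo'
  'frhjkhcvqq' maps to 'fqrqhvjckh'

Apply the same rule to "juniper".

The rule is to take characters alternately from the front and the back (1st, last, 2nd, 2nd-last, ...).
"juniper" → "jruenpi".

jruenpi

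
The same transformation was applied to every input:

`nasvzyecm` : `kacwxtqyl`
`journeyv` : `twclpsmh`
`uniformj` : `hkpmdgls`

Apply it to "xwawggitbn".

lzrgeeuyuv

The transformation: reverse the string, then shift every letter 2 places backward in the alphabet (wrapping around).
Applying that to "xwawggitbn" gives "lzrgeeuyuv".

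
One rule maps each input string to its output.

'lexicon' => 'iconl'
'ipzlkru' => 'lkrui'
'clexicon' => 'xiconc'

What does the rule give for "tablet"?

The pattern: move the first 3 characters to the end (rotate left by 3), then delete the last 2 characters.
"tablet" → "lettab" → "lett".

lett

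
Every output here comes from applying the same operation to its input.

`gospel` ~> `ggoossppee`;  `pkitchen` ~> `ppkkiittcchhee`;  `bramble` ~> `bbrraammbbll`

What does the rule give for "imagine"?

Each output is the input with this applied: delete the last character, then double every character.
"imagine" → "iimmaaggiinn".

iimmaaggiinn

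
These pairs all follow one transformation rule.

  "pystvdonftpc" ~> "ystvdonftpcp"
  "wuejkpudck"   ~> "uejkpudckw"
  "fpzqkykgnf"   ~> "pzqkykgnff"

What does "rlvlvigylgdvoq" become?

lvlvigylgdvoqr

Looking at the pairs, the operation is to move the first character to the end.
"rlvlvigylgdvoq" → "lvlvigylgdvoqr".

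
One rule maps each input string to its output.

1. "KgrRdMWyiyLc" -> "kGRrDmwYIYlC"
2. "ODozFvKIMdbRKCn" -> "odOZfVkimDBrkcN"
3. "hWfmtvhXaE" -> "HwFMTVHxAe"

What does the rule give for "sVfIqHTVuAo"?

SvFiQhtvUaO

Rule — flip the case of every letter.
So "sVfIqHTVuAo" becomes "SvFiQhtvUaO".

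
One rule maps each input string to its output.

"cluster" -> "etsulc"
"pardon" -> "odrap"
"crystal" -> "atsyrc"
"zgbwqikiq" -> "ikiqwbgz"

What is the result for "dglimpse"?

spmilgd

The rule is to reverse the string, then delete the first character.
Working it through for "dglimpse": intermediate "espmilgd", final "spmilgd".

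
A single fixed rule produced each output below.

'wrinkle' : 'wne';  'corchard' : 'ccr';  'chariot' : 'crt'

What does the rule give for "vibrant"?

vrt

Rule — keep one character in every 3, starting at position 1 (positions 1st, 4th, 7th, ...).
On "vibrant" that produces "vrt".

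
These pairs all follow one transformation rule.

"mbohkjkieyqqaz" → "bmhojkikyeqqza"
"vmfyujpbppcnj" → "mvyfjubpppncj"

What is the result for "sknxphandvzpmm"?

ksxnhpnavdpzmm

In each case the input is transformed by: swap each adjacent pair of characters (1↔2, 3↔4, ...).
So "sknxphandvzpmm" becomes "ksxnhpnavdpzmm".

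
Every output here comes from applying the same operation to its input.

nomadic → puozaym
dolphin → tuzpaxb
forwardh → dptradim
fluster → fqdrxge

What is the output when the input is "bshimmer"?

yqdnetuy

The transformation: shift every letter 12 places forward in the alphabet (wrapping around), then move the last 3 characters to the front (rotate right by 3).
Starting from "bshimmer": after the first operation, "netuyyqd"; after the second, "yqdnetuy".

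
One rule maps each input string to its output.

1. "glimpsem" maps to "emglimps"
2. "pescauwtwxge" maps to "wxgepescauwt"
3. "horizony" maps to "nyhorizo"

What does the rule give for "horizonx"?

nxhorizo

What's happening: move the first 2 characters to the end (rotate left by 2), then swap the front and back halves of the string.
On "horizonx": the first step gives "rizonxho", and the second then gives "nxhorizo".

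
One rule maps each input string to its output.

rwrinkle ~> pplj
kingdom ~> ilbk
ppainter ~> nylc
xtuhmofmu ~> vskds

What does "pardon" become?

npm

The transformation: keep every other character starting from the first (positions 1st, 3rd, 5th, ...), then shift every letter 2 places backward in the alphabet (wrapping around).
Applying both steps to "pardon": "pro", then "npm".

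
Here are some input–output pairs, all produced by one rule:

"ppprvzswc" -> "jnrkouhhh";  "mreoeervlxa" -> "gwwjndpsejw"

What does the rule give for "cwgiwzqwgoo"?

The pattern: move the first 3 characters to the end (rotate left by 3), then shift every letter 8 places backward in the alphabet (wrapping around).
For "cwgiwzqwgoo", step one produces "iwzqwgoocwg"; step two turns that into "aorioygguoy".
(Check on "ppprvzswc": → "rvzswcppp" → "jnrkouhhh" ✓)

aorioygguoy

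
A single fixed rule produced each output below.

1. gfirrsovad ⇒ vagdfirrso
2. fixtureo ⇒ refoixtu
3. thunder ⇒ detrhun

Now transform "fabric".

What's happening: swap the first and last characters, then move the last 3 characters to the front (rotate right by 3).
For "fabric", step one produces "cabrif"; step two turns that into "rifcab".

rifcab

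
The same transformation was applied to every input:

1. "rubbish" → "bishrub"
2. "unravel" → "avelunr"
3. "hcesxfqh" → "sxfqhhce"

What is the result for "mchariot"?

ariotmch

Each output is the input with this applied: move the first 3 characters to the end (rotate left by 3).
For "mchariot" the result is "ariotmch".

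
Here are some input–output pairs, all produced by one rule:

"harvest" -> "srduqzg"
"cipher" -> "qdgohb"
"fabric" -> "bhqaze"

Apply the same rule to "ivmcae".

The pattern: reverse the string, then shift every letter 1 place backward in the alphabet (wrapping around).
Doing the same to "ivmcae": "dzbluh".
(Check on "fabric": → "cirbaf" → "bhqaze" ✓)

dzbluh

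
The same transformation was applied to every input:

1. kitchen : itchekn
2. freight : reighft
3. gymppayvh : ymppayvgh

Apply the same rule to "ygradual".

graduayl

Looking at the pairs, the operation is to swap the first and last characters, then move the first character to the end.
For "ygradual", step one produces "lgraduay"; step two turns that into "graduayl".
(Check on "freight": → "treighf" → "reighft" ✓)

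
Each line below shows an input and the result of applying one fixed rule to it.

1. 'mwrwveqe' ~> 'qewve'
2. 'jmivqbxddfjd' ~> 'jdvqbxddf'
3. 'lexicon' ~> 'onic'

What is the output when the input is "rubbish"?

The pattern: delete the first 3 characters, then move the last 2 characters to the front (rotate right by 2).
Starting from "rubbish": after the first operation, "bish"; after the second, "shbi".

shbi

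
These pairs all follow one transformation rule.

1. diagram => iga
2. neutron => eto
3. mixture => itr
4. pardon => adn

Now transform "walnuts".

What's happening: keep every other character starting from the second (positions 2nd, 4th, 6th, ...).
"walnuts" → "ant".

ant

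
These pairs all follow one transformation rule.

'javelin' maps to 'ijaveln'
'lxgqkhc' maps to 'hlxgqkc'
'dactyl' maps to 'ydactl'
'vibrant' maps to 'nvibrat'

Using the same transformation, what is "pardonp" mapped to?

npardop

What's happening: move the last character to the front, then swap the first and last characters.
"pardonp" → "ppardon" → "npardop".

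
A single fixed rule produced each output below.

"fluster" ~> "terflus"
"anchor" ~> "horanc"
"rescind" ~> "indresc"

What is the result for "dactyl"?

Looking at the pairs, the operation is to move the last 3 characters to the front (rotate right by 3).
On "dactyl" that produces "tyldac".

tyldac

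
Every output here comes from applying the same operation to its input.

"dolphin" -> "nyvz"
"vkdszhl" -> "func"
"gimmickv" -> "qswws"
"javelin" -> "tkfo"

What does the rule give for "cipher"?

The pattern: shift every letter 10 places forward in the alphabet (wrapping around), then delete the last 3 characters.
Doing the same to "cipher": "msz".
(Check on "vkdszhl": → "funcjrv" → "func" ✓)

msz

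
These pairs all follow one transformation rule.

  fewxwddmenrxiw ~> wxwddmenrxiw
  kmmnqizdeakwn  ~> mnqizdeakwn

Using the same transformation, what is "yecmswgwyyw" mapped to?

cmswgwyyw

The transformation: delete the first 2 characters.
Doing the same to "yecmswgwyyw": "cmswgwyyw".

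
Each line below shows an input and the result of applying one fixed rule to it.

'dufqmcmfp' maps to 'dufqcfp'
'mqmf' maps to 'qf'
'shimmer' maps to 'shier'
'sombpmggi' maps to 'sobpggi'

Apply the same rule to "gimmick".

giick

Rule — remove every "m".
Applying that to "gimmick" gives "giick".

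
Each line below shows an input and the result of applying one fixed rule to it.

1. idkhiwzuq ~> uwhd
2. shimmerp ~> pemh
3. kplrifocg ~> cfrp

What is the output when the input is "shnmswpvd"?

The transformation: keep every other character starting from the second (positions 2nd, 4th, 6th, ...), then reverse the string.
Starting from "shnmswpvd": after the first operation, "hmwv"; after the second, "vwmh".

vwmh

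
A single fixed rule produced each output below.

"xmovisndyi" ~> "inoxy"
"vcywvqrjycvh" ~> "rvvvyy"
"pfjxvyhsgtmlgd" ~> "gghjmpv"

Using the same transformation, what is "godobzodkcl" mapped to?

bdgklo

Looking at the pairs, the operation is to keep every other character starting from the first (positions 1st, 3rd, 5th, ...), then sort the characters into alphabetical order.
So "godobzodkcl" becomes "bdgklo".
(Check on "pfjxvyhsgtmlgd": → "pjvhgmg" → "gghjmpv" ✓)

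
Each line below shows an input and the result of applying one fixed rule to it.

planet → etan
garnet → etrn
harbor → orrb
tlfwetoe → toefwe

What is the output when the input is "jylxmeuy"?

The transformation: delete the first 2 characters, then swap the front and back halves of the string.
"jylxmeuy" → "lxmeuy" → "euylxm".

euylxm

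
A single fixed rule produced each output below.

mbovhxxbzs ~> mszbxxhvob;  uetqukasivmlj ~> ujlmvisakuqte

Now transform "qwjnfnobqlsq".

qqslqbonfnjw

The rule is to move the first character to the end, then reverse the string.
Starting from "qwjnfnobqlsq": after the first operation, "wjnfnobqlsqq"; after the second, "qqslqbonfnjw".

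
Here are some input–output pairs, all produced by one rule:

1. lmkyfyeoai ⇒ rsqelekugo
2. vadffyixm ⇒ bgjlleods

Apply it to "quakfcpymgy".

The pattern: shift every letter 6 places forward in the alphabet (wrapping around).
On "quakfcpymgy" that produces "wagqlivesme".

wagqlivesme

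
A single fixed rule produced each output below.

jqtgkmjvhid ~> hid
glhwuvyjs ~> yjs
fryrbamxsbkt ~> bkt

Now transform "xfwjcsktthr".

In each case the input is transformed by: keep only the last 3 characters.
"xfwjcsktthr" → "thr".

thr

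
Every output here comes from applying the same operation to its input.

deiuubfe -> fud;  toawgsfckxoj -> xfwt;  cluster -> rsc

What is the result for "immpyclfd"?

lpi

In each case the input is transformed by: keep one character in every 3, starting at position 1 (positions 1st, 4th, 7th, ...), then reverse the string.
Applying that to "immpyclfd" gives "lpi".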